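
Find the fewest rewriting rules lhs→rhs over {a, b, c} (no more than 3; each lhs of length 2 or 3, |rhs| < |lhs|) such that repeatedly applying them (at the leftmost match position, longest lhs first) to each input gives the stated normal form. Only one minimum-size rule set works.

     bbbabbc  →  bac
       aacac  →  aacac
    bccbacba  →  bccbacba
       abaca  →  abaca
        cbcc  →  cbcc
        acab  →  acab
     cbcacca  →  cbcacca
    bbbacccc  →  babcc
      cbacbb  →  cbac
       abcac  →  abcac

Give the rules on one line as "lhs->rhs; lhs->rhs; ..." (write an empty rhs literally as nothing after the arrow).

  | bbbabbc => babbc => bac
  | aacac
  | bccbacba
  | abaca

bb->; ccc->bc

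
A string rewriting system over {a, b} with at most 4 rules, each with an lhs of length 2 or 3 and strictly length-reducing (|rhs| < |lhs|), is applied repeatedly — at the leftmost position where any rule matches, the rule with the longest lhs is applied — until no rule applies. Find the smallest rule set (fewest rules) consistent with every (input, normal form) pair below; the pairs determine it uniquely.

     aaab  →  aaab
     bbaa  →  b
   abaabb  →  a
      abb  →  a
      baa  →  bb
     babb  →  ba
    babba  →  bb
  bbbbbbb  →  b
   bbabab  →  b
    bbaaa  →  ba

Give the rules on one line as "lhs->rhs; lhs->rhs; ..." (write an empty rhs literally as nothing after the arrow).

  | aaab
  | bbaa => bbb => b
  | abaabb => abb => a
  | abb => a

aba->; abb->a; baa->bb; bbb->b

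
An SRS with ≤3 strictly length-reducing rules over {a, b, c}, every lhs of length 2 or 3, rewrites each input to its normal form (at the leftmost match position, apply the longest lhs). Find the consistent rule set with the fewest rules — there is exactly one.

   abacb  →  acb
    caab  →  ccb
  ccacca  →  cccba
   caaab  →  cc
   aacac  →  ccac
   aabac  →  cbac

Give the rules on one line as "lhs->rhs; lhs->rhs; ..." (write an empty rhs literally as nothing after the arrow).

aa->c; ab->; acc->cb

  | abacb => acb
  | caab => ccb
  | ccacca => cccba
  | caaab => ccab => cc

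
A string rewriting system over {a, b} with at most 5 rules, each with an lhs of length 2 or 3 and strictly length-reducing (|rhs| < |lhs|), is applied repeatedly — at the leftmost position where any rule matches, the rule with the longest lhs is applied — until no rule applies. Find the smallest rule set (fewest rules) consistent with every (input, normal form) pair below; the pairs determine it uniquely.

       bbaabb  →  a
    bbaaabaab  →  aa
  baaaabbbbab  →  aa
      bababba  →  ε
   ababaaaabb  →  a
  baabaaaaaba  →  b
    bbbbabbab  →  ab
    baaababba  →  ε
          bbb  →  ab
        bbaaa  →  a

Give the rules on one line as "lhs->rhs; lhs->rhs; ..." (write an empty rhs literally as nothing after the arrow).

aaa->; aab->ab; ba->b; bb->a

  | bbaabb => aaabb => bb => a
  | bbaaabaab => aaaabaab => abaab => abab => abb => aa
  | baaaabbbbab => baaabbbbab => baabbbbab => babbbbab => bbbbbab => abbbab => aabab => abab => abb => aa
  | bababba => bbabba => aabba => abba => aaa => ε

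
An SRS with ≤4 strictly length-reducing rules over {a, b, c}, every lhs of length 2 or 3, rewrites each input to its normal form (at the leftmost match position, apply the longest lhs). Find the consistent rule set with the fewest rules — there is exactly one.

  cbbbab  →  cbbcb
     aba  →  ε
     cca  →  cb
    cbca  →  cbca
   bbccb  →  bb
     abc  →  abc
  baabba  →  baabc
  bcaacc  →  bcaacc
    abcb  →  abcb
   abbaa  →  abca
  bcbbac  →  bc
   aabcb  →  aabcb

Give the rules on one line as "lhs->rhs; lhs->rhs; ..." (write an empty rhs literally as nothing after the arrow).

aba->; bba->bc; bcc->; cca->cb

  | cbbbab => cbbcb
  | aba => ε
  | cca => cb
  | cbca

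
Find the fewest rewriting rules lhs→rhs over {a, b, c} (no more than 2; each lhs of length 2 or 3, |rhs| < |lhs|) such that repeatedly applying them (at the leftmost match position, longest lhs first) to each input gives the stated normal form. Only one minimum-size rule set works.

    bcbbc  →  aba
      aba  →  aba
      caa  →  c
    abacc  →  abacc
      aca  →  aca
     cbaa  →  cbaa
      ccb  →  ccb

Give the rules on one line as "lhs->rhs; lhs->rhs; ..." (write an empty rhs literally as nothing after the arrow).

bc->a; caa->c

  | bcbbc => abbc => aba
  | aba
  | caa => c
  | abacc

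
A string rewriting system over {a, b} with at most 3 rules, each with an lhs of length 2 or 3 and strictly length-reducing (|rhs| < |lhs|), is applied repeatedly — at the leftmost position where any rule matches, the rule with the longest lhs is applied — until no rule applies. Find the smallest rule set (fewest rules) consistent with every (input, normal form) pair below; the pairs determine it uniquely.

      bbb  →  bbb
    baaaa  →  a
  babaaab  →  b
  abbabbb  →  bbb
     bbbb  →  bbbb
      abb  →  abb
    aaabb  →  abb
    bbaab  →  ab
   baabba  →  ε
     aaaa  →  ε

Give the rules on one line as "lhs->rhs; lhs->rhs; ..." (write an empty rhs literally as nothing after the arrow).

aa->; ba->a; baa->ba

  | bbb
  | baaaa => baaa => baa => ba => a
  | babaaab => abaaab => abaab => abab => aab => b
  | abbabbb => ababbb => aabbb => bbb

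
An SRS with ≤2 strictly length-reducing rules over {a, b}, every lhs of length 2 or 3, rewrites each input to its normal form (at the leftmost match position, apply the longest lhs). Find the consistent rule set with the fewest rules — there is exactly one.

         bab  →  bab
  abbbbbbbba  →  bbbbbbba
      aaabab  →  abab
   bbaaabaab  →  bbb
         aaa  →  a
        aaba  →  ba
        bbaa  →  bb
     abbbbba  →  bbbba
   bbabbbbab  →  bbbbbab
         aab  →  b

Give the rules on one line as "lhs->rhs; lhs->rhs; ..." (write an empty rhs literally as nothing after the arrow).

  | bab
  | abbbbbbbba => bbbbbbba
  | aaabab => abab
  | bbaaabaab => bbabaab => bbabb => bbb

aa->; abb->b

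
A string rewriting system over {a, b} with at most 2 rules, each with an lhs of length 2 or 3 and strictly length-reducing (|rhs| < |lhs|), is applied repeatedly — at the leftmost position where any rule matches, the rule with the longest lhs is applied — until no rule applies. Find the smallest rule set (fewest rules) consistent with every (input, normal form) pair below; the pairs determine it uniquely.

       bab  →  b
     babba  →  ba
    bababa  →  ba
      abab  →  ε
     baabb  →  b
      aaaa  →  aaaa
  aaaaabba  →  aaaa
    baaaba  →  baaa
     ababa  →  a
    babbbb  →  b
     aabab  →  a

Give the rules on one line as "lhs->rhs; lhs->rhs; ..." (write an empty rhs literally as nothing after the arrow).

ab->; bb->b

  | bab => b
  | babba => bba => ba
  | bababa => baba => ba
  | abab => ab => ε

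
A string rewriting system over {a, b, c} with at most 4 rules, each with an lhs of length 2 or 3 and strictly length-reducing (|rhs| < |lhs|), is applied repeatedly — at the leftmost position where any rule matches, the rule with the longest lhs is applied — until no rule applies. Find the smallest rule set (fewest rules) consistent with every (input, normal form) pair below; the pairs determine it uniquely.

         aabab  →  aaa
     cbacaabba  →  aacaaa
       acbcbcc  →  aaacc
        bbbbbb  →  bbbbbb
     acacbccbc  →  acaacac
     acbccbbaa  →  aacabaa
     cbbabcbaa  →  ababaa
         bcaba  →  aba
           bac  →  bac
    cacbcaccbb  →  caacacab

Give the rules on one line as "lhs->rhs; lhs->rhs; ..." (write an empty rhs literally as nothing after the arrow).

  | aabab => aaab => aaa
  | cbacaabba => aacaabba => aacaaba => aacaaa
  | acbcbcc => aacbcc => aaacc
  | bbbbbb

aab->aa; bc->; cb->a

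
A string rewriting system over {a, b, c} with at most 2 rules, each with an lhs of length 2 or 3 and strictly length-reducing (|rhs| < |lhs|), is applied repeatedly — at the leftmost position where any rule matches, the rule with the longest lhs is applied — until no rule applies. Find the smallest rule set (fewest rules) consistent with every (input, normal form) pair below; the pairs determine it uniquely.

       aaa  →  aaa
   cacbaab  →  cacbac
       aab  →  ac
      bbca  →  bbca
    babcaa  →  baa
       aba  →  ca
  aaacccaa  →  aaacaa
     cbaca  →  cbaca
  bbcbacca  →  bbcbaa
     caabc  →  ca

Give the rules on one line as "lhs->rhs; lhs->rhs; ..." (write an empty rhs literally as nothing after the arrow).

  | aaa
  | cacbaab => cacbac
  | aab => ac
  | bbca

ab->c; cc->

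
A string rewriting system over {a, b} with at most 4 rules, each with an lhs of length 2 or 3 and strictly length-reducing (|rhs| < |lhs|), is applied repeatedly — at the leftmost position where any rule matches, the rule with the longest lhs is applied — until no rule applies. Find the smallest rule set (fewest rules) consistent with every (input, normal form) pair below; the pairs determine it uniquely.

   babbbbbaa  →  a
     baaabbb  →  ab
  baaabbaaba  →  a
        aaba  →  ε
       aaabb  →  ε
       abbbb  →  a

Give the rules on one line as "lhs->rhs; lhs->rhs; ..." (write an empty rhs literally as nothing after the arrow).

  | babbbbbaa => bbbbbaa => abbbaa => aabaa => baa => a
  | baaabbb => aabbb => bbb => ab
  | baaabbaaba => aabbaaba => bbaaba => aaaba => aba => a
  | aaba => ba => ε

aa->; ba->; bb->a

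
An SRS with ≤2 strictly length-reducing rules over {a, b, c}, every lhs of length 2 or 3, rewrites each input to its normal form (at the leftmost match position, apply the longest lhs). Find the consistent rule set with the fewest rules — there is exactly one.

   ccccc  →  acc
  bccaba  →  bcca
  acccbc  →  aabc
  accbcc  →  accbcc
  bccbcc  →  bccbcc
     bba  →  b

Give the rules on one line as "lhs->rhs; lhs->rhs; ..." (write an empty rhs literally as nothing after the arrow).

ba->; ccc->a

  | ccccc => acc
  | bccaba => bcca
  | acccbc => aabc
  | accbcc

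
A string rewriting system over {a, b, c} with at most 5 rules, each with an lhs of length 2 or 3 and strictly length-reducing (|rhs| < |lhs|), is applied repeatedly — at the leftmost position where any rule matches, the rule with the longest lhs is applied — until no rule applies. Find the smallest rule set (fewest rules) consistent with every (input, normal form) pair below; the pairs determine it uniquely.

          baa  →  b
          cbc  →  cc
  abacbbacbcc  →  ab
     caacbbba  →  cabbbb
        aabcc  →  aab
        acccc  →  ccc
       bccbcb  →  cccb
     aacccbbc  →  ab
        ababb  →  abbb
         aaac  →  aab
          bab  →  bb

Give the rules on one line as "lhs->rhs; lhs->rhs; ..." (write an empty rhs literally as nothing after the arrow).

  | baa => ba => b
  | cbc => cc
  | abacbbacbcc => abcbbacbcc => abbbacbcc => abbbcbcc => abbcbcc => abcbcc => abbcc => abcc => abc => ab
  | caacbbba => cabbbba => cabbbb

abc->ab; ac->b; ba->b; bc->c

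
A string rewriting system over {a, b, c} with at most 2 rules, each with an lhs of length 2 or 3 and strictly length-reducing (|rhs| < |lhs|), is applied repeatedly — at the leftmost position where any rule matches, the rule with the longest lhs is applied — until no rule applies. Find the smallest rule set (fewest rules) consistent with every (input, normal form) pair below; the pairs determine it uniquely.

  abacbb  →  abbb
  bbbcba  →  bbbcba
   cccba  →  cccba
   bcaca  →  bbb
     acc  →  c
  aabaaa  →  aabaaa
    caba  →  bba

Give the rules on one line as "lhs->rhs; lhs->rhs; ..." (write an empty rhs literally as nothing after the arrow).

  | abacbb => abbb
  | bbbcba
  | cccba
  | bcaca => bbca => bbb

ac->; ca->b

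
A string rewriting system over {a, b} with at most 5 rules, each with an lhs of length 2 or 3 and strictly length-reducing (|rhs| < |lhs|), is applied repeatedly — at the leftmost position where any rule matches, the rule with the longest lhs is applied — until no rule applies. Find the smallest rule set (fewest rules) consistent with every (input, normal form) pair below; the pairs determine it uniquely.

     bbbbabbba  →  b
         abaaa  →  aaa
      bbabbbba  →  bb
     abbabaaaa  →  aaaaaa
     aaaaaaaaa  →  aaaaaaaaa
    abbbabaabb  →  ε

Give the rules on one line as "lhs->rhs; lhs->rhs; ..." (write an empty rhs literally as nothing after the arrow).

  | bbbbabbba => bbbaabba => bbabbba => baabba => abbba => bba => b
  | abaaa => aaa
  | bbabbbba => baabbba => abbbba => bbba => bb
  | abbabaaaa => babaaaa => aaaaaa

ab->; ba->; baa->ab; bab->aa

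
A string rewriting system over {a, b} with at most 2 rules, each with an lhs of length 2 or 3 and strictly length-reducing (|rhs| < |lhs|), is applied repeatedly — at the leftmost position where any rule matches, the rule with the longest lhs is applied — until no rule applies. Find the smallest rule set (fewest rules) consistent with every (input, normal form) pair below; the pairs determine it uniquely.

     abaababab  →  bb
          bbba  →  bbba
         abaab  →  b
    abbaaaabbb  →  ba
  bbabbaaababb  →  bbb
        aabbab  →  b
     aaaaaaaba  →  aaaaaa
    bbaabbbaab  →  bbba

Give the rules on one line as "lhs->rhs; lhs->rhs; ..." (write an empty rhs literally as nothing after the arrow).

  | abaababab => abababab => abbabab => babab => babb => bb
  | bbba
  | abaab => abab => abb => b
  | abbaaaabbb => baaaabbb => baaabb => baab => ba

ab->; aba->ab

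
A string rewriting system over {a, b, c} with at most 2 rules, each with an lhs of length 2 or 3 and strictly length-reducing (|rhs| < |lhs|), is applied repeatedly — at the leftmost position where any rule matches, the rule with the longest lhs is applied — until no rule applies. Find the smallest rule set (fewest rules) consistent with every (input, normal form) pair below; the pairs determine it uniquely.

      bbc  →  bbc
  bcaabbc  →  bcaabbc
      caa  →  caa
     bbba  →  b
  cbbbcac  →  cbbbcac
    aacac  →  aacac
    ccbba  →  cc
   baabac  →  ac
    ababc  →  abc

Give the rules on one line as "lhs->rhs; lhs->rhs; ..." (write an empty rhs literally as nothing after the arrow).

ba->; bba->

  | bbc
  | bcaabbc
  | caa
  | bbba => b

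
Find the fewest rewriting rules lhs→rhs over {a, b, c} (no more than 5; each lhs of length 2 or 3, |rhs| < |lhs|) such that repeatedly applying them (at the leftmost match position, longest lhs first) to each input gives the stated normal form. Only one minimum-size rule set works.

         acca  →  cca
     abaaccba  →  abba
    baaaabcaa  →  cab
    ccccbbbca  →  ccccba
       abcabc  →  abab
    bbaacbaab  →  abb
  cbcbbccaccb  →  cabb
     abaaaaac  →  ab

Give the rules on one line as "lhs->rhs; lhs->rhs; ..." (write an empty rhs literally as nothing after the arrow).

  | acca => cca
  | abaaccba => abcccba => abccba => abcba => abba
  | baaaabcaa => bcaabcaa => aaabcaa => cabcaa => cabaa => cabc => cab
  | ccccbbbca => ccccbbaa => ccccbbc => ccccba

aa->c; abc->ab; ac->c; bc->a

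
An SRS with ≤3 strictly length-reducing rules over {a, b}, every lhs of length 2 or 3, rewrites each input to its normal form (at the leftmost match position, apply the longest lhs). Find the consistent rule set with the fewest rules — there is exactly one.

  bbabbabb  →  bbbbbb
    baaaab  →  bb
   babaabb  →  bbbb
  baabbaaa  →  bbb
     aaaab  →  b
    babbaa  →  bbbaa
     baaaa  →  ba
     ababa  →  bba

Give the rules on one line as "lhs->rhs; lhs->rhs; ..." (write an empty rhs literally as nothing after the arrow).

aaa->; ab->b

  | bbabbabb => bbbbabb => bbbbbb
  | baaaab => bab => bb
  | babaabb => bbaabb => bbabb => bbbb
  | baabbaaa => babbaaa => bbbaaa => bbb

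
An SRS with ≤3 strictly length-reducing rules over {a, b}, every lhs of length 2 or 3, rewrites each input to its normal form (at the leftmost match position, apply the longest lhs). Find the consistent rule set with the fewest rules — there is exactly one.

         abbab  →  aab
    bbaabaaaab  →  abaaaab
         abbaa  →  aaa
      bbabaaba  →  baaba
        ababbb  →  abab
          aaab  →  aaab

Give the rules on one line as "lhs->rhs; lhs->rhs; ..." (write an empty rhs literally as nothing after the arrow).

abb->a; bba->

  | abbab => aab
  | bbaabaaaab => abaaaab
  | abbaa => aaa
  | bbabaaba => baaba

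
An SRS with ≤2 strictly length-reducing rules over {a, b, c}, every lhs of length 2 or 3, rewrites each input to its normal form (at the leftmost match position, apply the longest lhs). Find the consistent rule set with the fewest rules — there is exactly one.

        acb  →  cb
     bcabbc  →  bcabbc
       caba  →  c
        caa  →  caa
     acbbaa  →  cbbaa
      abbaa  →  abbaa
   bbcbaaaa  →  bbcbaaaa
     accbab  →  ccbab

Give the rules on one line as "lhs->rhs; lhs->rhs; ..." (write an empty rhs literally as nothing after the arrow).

  | acb => cb
  | bcabbc
  | caba => c
  | caa

aba->; ac->c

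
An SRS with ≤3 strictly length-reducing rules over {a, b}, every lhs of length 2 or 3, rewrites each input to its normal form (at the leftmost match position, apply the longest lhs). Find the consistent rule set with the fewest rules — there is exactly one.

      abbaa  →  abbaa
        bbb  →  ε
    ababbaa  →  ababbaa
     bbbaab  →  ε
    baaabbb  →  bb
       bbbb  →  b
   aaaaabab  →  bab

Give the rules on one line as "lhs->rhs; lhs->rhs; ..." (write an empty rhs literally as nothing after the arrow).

  | abbaa
  | bbb => ε
  | ababbaa
  | bbbaab => aab => ε

aaa->b; aab->; bbb->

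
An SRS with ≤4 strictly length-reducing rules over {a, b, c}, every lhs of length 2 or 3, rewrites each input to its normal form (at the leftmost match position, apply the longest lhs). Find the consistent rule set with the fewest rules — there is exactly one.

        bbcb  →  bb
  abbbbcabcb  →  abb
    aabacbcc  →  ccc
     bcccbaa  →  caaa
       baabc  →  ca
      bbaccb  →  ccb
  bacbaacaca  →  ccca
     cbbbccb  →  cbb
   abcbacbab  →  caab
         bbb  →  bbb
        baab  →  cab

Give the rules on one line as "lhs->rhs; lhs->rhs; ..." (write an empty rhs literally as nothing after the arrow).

  | bbcb => bb
  | abbbbcabcb => abbbabcb => abbcbcb => abbcb => abb
  | aabacbcc => aaccbcc => accbcc => ccbcc => ccc
  | bcccbaa => ccbaa => caaa

ac->c; ba->c; bc->; cba->aa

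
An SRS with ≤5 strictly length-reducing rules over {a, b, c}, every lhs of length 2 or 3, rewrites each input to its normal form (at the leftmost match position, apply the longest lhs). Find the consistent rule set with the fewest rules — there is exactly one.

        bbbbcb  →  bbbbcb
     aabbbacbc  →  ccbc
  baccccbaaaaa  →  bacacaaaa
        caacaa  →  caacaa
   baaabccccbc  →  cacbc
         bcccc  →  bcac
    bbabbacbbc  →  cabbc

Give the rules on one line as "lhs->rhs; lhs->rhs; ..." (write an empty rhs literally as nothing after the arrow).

aab->; baa->a; bba->c; ccc->ca

  | bbbbcb
  | aabbbacbc => bbacbc => ccbc
  | baccccbaaaaa => bacacbaaaaa => bacacaaaa
  | caacaa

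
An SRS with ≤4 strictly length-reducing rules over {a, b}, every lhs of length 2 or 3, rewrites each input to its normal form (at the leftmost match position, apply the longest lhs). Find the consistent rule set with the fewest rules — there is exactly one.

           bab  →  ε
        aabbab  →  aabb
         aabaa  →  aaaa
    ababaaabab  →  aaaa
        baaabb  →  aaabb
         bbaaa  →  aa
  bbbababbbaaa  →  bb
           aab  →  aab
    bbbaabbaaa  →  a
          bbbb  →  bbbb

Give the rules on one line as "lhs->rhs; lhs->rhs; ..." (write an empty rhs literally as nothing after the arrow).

ba->a; bab->; bba->b

  | bab => ε
  | aabbab => aabb
  | aabaa => aaaa
  | ababaaabab => aaaabab => aaaa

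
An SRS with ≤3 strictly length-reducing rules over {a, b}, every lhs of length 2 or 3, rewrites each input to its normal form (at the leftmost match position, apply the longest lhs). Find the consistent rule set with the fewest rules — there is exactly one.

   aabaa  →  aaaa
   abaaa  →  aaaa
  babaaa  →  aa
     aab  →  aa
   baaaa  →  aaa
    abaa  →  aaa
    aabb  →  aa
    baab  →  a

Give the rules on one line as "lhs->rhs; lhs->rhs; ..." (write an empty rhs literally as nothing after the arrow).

  | aabaa => aaaa
  | abaaa => aaaa
  | babaaa => baaa => aa
  | aab => aa

ab->a; ba->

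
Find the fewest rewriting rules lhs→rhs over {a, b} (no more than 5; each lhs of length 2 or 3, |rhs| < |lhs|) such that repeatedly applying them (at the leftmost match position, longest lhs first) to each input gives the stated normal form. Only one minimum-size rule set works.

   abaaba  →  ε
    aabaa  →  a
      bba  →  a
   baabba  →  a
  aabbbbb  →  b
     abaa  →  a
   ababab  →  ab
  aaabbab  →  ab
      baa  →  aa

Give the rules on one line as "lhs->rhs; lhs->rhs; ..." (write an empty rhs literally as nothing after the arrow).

  | abaaba => bbaba => aba => bb => ε
  | aabaa => abba => bba => a
  | bba => a
  | baabba => aabba => abba => bba => a

aba->bb; abb->bb; ba->a; bb->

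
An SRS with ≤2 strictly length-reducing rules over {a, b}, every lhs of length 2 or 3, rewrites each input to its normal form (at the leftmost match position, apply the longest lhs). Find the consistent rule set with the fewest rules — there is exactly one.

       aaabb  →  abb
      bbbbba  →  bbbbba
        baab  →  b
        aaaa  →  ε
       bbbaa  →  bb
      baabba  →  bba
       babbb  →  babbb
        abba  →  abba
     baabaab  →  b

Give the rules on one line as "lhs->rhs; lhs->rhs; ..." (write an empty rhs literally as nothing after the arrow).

aa->; baa->

  | aaabb => abb
  | bbbbba
  | baab => b
  | aaaa => aa => ε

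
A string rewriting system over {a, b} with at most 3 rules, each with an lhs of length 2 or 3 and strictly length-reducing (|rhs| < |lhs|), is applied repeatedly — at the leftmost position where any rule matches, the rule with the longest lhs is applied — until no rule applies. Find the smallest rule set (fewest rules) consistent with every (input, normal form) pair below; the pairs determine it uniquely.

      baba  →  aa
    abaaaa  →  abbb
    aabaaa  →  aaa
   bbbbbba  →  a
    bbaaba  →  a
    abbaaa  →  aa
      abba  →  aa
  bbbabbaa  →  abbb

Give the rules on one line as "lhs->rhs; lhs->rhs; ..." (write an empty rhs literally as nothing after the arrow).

ba->a; baa->bb

  | baba => aba => aa
  | abaaaa => abbaa => abbb
  | aabaaa => aabba => aaba => aaa
  | bbbbbba => bbbbba => bbbba => bbba => bba => ba => a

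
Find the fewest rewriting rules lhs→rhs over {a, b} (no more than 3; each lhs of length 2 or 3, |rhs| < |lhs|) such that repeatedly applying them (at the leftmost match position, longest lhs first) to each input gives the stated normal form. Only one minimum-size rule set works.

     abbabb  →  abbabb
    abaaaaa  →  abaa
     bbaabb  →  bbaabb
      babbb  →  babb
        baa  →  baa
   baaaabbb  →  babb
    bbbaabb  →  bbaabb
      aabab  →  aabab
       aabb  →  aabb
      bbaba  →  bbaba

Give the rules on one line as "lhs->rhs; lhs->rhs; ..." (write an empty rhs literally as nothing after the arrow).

  | abbabb
  | abaaaaa => abaa
  | bbaabb
  | babbb => babb

aaa->; bbb->bb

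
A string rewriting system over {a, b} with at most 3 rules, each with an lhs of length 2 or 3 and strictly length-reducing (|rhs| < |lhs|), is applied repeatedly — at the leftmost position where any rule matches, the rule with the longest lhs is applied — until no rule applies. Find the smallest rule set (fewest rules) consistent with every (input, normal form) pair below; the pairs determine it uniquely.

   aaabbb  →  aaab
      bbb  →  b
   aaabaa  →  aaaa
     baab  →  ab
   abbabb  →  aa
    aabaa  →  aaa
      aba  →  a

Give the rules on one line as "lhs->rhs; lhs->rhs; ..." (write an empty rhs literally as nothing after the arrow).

  | aaabbb => aaab
  | bbb => b
  | aaabaa => aaaa
  | baab => ab

ba->; bb->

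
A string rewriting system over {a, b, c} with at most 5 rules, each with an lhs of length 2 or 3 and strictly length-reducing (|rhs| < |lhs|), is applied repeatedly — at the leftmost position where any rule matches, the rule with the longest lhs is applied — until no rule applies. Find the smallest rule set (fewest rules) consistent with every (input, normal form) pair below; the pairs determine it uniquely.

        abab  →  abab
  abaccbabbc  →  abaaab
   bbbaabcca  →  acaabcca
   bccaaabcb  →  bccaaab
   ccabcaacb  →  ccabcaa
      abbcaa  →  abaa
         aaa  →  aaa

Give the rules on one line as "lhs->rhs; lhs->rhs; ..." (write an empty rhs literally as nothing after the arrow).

bbb->ac; bbc->b; cb->; ccb->a

  | abab
  | abaccbabbc => abaaabbc => abaaab
  | bbbaabcca => acaabcca
  | bccaaabcb => bccaaab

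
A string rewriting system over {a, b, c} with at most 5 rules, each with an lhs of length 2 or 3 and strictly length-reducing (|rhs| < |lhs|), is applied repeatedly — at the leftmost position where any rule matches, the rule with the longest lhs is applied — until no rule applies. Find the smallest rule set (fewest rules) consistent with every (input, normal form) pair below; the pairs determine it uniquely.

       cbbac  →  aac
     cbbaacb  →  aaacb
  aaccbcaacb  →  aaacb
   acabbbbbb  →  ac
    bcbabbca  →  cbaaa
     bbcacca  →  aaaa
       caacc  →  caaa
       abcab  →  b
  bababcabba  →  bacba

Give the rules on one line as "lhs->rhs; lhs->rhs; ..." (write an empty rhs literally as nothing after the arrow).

  | cbbac => ccac => aac
  | cbbaacb => ccaacb => aaacb
  | aaccbcaacb => aaabcaacb => aaacaacb => aaacb
  | acabbbbbb => bbbbbb => cbbbb => ccbb => abb => ac

aca->; bb->c; bc->c; cc->a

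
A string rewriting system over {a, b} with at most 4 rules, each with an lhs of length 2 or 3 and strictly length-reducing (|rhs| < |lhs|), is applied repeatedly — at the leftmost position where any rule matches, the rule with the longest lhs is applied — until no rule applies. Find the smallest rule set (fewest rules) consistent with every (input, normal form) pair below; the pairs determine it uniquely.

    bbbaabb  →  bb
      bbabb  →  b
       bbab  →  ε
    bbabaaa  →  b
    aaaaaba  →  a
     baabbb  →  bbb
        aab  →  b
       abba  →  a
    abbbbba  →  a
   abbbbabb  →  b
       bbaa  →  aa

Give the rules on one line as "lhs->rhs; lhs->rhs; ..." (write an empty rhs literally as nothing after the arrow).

  | bbbaabb => bbaabb => baabb => aabb => bb
  | bbabb => babb => abb => b
  | bbab => bab => ab => ε
  | bbabaaa => babaaa => abaaa => aaa => b

aaa->b; aab->b; ab->; ba->a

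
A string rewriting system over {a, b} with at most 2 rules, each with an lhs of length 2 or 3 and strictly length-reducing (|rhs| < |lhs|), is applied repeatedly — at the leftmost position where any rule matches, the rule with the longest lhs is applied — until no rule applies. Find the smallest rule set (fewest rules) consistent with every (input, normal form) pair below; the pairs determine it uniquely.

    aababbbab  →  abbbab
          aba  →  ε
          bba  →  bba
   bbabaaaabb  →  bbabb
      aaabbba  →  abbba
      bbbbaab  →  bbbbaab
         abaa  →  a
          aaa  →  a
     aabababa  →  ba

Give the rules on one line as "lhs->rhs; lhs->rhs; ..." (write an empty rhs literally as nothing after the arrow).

  | aababbbab => abbbab
  | aba => ε
  | bba
  | bbabaaaabb => bbaaabb => bbabb

aaa->a; aba->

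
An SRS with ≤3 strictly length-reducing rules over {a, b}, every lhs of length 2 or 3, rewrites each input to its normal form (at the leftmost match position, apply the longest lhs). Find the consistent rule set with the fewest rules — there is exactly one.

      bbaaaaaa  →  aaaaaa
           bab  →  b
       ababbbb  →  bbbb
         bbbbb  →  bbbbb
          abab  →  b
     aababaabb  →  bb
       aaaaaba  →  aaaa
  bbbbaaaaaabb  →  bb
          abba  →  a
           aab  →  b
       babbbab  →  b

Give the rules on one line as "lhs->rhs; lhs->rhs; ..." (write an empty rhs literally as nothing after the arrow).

  | bbaaaaaa => baaaaaa => aaaaaa
  | bab => ab => b
  | ababbbb => bbbb
  | bbbbb

ab->b; aba->; ba->a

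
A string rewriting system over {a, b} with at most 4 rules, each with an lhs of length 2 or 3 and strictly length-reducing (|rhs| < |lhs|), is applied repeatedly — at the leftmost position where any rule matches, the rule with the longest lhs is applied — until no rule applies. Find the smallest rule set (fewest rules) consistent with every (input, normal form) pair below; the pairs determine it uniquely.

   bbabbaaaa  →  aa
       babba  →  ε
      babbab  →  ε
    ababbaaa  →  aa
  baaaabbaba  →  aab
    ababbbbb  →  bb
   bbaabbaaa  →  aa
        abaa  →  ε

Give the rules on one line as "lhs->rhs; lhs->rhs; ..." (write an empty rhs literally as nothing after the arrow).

aba->b; ba->; bab->; bbb->b

  | bbabbaaaa => bbaaaa => baaa => aa
  | babba => ba => ε
  | babbab => bab => ε
  | ababbaaa => bbbaaa => baaa => aa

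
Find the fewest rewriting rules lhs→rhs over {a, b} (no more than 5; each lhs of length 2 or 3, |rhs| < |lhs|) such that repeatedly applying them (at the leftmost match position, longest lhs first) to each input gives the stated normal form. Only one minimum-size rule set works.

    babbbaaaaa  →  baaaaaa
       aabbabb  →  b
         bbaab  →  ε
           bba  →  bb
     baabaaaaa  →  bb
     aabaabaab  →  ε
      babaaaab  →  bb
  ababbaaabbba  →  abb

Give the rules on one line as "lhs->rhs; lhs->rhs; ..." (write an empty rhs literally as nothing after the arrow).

  | babbbaaaaa => baaaaaa
  | aabbabb => bbabb => bbbb => b
  | bbaab => bbab => bbb => ε
  | bba => bb

aab->b; aba->a; bba->bb; bbb->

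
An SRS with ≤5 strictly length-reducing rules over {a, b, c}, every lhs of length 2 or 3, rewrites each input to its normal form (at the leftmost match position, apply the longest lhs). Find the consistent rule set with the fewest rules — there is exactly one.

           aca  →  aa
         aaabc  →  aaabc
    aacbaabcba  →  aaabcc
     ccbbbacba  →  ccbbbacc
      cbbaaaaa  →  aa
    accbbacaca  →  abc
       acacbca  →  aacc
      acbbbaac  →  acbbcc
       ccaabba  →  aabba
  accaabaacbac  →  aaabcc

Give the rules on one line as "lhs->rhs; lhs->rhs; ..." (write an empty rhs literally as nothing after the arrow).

baa->c; ca->a; cba->cc; ccc->bc

  | aca => aa
  | aaabc
  | aacbaabcba => aaccabcba => aacabcba => aaabcba => aaabcc
  | ccbbbacba => ccbbbacc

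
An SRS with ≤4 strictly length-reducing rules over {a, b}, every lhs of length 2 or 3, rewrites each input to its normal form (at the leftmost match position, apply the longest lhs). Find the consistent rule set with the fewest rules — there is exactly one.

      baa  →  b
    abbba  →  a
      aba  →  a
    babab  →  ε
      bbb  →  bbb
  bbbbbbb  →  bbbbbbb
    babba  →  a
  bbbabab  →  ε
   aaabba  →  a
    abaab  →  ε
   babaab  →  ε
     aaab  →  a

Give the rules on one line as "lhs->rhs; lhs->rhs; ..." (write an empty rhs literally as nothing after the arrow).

aab->; ab->; ba->a; baa->b

  | baa => b
  | abbba => bba => ba => a
  | aba => a
  | babab => abab => ab => ε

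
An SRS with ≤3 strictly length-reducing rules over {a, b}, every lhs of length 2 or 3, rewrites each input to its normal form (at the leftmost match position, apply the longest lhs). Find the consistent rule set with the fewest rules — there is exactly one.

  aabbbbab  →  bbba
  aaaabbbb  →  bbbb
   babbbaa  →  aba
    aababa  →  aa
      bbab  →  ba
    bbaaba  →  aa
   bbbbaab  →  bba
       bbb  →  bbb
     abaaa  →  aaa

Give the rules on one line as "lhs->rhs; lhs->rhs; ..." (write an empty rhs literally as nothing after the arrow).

  | aabbbbab => bbbbab => bbba
  | aaaabbbb => aabbbb => bbbb
  | babbbaa => abbaa => aba
  | aababa => baba => aa

aab->b; baa->a; bab->a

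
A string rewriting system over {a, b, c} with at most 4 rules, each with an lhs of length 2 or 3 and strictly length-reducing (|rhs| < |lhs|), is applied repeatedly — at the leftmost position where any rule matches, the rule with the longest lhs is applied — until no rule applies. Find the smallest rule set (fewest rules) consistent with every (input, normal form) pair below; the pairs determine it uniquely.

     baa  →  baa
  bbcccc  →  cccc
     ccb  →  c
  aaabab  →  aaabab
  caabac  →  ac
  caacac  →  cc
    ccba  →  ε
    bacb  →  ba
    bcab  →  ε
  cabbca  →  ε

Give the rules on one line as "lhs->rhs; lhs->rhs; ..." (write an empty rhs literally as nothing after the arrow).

  | baa
  | bbcccc => cccc
  | ccb => c
  | aaabab

bb->; ca->; caa->c; cb->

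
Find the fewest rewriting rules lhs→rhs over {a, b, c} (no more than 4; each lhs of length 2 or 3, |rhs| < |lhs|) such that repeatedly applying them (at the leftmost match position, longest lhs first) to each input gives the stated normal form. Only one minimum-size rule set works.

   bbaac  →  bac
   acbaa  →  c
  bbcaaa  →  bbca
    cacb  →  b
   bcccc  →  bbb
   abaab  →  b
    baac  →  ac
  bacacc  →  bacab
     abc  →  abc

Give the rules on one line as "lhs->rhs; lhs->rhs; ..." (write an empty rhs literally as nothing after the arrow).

aa->; acb->c; baa->a; cc->b

  | bbaac => bac
  | acbaa => caa => c
  | bbcaaa => bbca
  | cacb => cc => b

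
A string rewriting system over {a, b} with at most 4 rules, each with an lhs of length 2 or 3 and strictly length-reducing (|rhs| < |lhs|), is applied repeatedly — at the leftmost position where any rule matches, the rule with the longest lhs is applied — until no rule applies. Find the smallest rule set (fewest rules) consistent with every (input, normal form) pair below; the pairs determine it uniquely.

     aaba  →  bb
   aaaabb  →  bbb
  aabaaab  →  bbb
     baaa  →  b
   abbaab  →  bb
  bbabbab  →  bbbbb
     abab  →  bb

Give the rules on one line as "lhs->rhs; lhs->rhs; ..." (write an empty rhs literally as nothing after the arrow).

aa->b; ab->a; ba->b

  | aaba => bba => bb
  | aaaabb => baabb => babb => bbb
  | aabaaab => bbaaab => bbaab => bbab => bbb
  | baaa => baa => ba => b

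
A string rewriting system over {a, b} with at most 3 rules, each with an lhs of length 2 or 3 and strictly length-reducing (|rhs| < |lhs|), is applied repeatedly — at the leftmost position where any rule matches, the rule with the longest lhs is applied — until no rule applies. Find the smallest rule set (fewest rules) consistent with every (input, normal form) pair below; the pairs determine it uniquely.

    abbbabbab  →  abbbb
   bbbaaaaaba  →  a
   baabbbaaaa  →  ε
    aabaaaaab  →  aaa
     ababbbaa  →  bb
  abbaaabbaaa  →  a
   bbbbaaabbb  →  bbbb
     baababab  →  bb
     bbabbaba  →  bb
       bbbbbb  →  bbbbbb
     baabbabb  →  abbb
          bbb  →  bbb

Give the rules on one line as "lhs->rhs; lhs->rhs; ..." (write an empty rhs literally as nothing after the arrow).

  | abbbabbab => abbbbab => abbbb
  | bbbaaaaaba => bbaaaaba => baaaba => aaba => a
  | baabbbaaaa => abbbaaaa => abbaaa => abaa => ba => ε
  | aabaaaaab => aaaaab => aaa

aab->; aba->b; ba->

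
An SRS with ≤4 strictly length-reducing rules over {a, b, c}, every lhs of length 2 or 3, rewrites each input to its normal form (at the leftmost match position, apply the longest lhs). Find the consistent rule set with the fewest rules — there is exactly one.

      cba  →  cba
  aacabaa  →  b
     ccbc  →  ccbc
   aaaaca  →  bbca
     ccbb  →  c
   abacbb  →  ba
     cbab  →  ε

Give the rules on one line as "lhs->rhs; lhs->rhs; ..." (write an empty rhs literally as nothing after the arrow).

  | cba
  | aacabaa => bcabaa => bcbaa => bcbb => b
  | ccbc
  | aaaaca => baaca => bbca

aa->b; ab->b; cbb->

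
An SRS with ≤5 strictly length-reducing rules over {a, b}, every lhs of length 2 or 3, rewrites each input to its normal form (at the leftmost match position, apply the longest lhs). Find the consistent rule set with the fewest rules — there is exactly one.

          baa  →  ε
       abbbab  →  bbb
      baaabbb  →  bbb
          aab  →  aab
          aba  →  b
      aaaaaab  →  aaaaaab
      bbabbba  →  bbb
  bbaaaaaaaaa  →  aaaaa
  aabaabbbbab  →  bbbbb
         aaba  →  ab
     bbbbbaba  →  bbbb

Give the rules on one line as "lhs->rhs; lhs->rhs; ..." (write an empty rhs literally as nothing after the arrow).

  | baa => ε
  | abbbab => bbbab => bbb
  | baaabbb => abbb => bbb
  | aab

aba->b; abb->bb; ba->; baa->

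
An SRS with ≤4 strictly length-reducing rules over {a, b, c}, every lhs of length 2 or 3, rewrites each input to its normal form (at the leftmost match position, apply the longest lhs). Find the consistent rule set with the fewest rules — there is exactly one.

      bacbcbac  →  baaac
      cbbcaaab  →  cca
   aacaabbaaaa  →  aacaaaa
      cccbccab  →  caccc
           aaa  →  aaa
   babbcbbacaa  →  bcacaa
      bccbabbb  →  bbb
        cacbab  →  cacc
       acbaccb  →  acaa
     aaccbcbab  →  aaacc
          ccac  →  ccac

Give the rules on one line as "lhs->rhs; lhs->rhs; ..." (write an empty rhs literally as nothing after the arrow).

  | bacbcbac => baccbac => baaac
  | cbbcaaab => cbcaaab => ccaaab => cca
  | aacaabbaaaa => aacbaaaa => aacaaaa
  | cccbccab => caccab => caccc

aab->; ab->c; cb->c; ccb->a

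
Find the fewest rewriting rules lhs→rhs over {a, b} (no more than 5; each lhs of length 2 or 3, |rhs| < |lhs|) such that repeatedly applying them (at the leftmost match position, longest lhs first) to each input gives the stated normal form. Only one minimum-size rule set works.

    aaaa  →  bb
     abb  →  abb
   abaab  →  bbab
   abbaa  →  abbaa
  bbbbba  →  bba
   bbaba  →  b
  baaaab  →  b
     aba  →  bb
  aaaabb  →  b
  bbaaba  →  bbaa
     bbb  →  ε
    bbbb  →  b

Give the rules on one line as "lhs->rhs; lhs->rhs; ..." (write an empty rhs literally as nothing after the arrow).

aaa->ab; aab->a; aba->bb; bbb->

  | aaaa => aba => bb
  | abb
  | abaab => bbab
  | abbaa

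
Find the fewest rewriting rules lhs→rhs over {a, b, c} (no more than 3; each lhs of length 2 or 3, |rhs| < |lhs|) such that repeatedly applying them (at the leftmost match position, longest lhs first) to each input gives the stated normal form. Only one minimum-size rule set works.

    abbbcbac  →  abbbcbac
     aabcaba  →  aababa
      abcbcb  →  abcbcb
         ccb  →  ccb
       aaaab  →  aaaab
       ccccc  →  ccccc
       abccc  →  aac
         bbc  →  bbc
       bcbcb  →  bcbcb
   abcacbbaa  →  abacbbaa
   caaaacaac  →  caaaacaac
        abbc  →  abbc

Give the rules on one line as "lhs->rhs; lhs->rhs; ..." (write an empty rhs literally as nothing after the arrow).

  | abbbcbac
  | aabcaba => aababa
  | abcbcb
  | ccb

bca->ba; bcc->a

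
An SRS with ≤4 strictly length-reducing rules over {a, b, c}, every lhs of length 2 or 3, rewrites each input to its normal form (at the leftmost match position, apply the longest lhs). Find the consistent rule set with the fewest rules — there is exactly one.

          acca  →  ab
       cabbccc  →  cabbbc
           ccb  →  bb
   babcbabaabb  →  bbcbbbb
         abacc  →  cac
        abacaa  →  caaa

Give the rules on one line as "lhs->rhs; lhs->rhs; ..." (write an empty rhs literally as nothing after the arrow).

abc->ca; ba->b; cc->b

  | acca => aba => ab
  | cabbccc => cabbbc
  | ccb => bb
  | babcbabaabb => bbcbabaabb => bbcbbaabb => bbcbbabb => bbcbbbb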